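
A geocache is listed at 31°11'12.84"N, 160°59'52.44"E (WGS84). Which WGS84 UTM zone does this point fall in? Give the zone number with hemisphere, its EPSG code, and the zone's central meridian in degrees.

UTM zone = ⌊(λ + 180)/6⌋ + 1; 160.9979° ∈ [156°, 162°) → zone 57.
Hemisphere: N (φ ≥ 0).
Central meridian λ₀ = 6×57 − 183 = 159°.
EPSG code: 32657.

Zone 57N (EPSG:32657), central meridian 159°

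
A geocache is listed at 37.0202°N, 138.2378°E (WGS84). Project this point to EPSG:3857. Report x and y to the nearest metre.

Web Mercator is spherical with R = a = 6378137 m.
x = R·λ = 6378137 × 2.412704761 = 15388561.504 m.
y = R·ln tan(π/4 + φ/2) = 6378137 × 0.696429503 = 4441922.781 m.

x 15388562 m, y 4441923 m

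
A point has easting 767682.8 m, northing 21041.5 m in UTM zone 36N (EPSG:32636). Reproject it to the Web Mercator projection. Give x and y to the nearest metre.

x 3941255 m, y 21173 m

Unproject from UTM 36N (λ₀ = 33°) → φ = 0.19020025°, λ = 35.40489970°.
Web Mercator (R = 6378137 m): x = 3941255.407 m, y = 21173.033 m.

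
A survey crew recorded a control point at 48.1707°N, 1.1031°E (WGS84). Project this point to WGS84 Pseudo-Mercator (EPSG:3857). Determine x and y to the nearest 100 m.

x 122800 m, y 6135300 m

Web Mercator is spherical with R = a = 6378137 m.
x = R·λ = 6378137 × 0.019252727 = 122796.530 m.
y = R·ln tan(π/4 + φ/2) = 6378137 × 0.961926713 = 6135300.361 m.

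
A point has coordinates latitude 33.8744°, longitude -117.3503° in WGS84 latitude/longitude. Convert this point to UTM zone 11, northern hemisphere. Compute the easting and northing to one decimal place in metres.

Zone 11 central meridian λ₀ = 6×11 − 183 = -117°; Δλ = -0.3503°.
Transverse Mercator on WGS84 with k₀ = 0.9996 gives E = 467602.943 m, N = 3748285.042 m.

E 467602.9 m, N 3748285.0 m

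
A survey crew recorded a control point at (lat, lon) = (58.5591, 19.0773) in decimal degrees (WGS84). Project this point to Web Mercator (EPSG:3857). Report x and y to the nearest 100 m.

Web Mercator is spherical with R = a = 6378137 m.
x = R·λ = 6378137 × 0.332961697 = 2123675.322 m.
y = R·ln tan(π/4 + φ/2) = 6378137 × 1.267720592 = 8085695.611 m.

x 2123700 m, y 8085700 m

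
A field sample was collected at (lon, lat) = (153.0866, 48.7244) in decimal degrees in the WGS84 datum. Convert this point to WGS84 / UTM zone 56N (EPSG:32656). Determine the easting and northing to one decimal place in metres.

E 506369.0 m, N 5396823.0 m

Zone 56 central meridian λ₀ = 6×56 − 183 = 153°; Δλ = +0.0866°.
Transverse Mercator on WGS84 with k₀ = 0.9996 gives E = 506369.016 m, N = 5396822.990 m.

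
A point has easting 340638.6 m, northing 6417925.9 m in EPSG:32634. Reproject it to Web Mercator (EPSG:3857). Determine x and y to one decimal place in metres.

Unproject from UTM 34N (λ₀ = 21°) → φ = 57.87469979°, λ = 18.31290047°.
Web Mercator (R = 6378137 m): x = 2038582.755 m, y = 7941041.804 m.

x 2038582.8 m, y 7941041.8 m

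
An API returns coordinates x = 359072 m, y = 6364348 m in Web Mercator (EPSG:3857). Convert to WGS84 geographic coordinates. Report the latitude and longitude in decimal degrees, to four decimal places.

lat 49.5246°, lon 3.2256°

R = 6378137 m. λ = x/R = 3.22559866°.
φ = 2·arctan(exp(y/R)) − 90° = 2·arctan(2.71241) − 90° = 49.52459769°.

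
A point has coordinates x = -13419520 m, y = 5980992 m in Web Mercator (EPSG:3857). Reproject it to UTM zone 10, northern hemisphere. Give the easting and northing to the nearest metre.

E 685460 m, N 5234514 m

Web Mercator inverse (R = 6378137 m) → φ = 47.23789861°, λ = -120.54959922°.
UTM 10N forward: E = 685460.271 m, N = 5234513.967 m.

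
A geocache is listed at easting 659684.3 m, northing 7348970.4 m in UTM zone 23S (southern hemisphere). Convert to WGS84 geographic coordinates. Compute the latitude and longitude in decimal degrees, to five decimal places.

Zone 23S: λ₀ = -45°, k₀ = 0.9996, false easting 500000 m, false northing 10000000 m.
Meridian distance M = (N − FN)/k₀ = -2652090.4 m.
Inverse transverse Mercator on WGS84 gives φ = -23.96310009°, λ = -43.43060015°.

lat -23.96310°, lon -43.43060°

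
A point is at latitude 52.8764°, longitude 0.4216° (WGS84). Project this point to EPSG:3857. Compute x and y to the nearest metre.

x 46932 m, y 6960168 m

Web Mercator is spherical with R = a = 6378137 m.
x = R·λ = 6378137 × 0.007358308 = 46932.297 m.
y = R·ln tan(π/4 + φ/2) = 6378137 × 1.091254062 = 6960167.911 m.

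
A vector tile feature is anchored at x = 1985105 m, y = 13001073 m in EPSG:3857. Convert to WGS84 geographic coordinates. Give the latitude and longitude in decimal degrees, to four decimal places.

lat 75.1592°, lon 17.8325°

R = 6378137 m. λ = x/R = 17.83250162°.
φ = 2·arctan(exp(y/R)) − 90° = 2·arctan(7.67817) − 90° = 75.15919887°.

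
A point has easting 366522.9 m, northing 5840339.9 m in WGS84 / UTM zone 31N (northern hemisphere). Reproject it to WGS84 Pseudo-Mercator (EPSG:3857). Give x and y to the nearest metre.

x 114080 m, y 6927055 m

Unproject from UTM 31N (λ₀ = 3°) → φ = 52.69649981°, λ = 1.02479933°.
Web Mercator (R = 6378137 m): x = 114080.140 m, y = 6927054.734 m.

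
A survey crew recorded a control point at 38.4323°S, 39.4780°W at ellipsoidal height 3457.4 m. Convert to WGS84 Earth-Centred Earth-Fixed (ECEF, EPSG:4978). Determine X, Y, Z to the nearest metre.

WGS84: a = 6378137 m, e² = 0.006694380; N(φ) = a/√(1−e²sin²φ) = 6386401.660 m.
X = (N+h)·cosφ·cosλ = 3863552.373 m; Y = (N+h)·cosφ·sinλ = -3182376.009 m; Z = (N(1−e²)+h)·sinφ = -3945294.368 m.

X 3863552 m, Y -3182376 m, Z -3945294 m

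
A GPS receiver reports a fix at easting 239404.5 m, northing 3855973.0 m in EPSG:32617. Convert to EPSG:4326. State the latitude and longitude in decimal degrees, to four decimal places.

lat 34.8127°, lon -83.8489°

Zone 17N: λ₀ = -81°, k₀ = 0.9996, false easting 500000 m.
Meridian distance M = (N − FN)/k₀ = 3857516.0 m.
Inverse transverse Mercator on WGS84 gives φ = 34.81269977°, λ = -83.84889986°.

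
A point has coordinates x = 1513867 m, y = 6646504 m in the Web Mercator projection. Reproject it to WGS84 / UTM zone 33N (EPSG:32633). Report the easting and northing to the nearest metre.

Web Mercator inverse (R = 6378137 m) → φ = 51.14230197°, λ = 13.59929864°.
UTM 33N forward: E = 402016.367 m, N = 5666582.336 m.

E 402016 m, N 5666582 m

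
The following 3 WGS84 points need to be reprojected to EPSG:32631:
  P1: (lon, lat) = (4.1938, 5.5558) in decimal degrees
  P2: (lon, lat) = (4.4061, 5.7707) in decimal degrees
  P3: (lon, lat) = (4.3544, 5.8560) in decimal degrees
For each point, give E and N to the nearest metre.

UTM zone 31N: λ₀ = 3°, k₀ = 0.9996.
P1 (5.5558°, 4.1938°) → (632229.619, 614235.504) m.
P2 (5.7707°, 4.4061°) → (655691.491, 638049.468) m.
P3 (5.8560°, 4.3544°) → (649943.311, 647467.380) m.

P1: E 632230 m, N 614236 m; P2: E 655691 m, N 638049 m; P3: E 649943 m, N 647467 m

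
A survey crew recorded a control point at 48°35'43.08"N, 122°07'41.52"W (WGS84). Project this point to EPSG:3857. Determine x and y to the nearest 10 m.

Web Mercator is spherical with R = a = 6378137 m.
x = R·λ = 6378137 × -2.131539200 = -13595249.035 m.
y = R·ln tan(π/4 + φ/2) = 6378137 × 0.973084960 = 6206469.188 m.

x -13595250 m, y 6206470 m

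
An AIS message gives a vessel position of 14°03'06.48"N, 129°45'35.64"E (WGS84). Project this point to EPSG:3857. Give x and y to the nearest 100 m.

x 14444800 m, y 1580200 m

Web Mercator is spherical with R = a = 6378137 m.
x = R·λ = 6378137 × 2.264737492 = 14444805.993 m.
y = R·ln tan(π/4 + φ/2) = 6378137 × 0.247746340 = 1580160.097 m.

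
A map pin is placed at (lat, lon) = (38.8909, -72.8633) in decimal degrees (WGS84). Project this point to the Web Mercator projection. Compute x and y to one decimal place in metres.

Web Mercator is spherical with R = a = 6378137 m.
x = R·λ = 6378137 × -1.271704489 = -8111105.454 m.
y = R·ln tan(π/4 + φ/2) = 6378137 × 0.737841781 = 4706055.960 m.

x -8111105.5 m, y 4706056.0 m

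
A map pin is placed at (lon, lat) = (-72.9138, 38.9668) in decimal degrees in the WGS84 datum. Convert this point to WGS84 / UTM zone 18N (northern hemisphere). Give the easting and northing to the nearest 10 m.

E 680740 m, N 4315160 m

Zone 18 central meridian λ₀ = 6×18 − 183 = -75°; Δλ = +2.0862°.
Transverse Mercator on WGS84 with k₀ = 0.9996 gives E = 680740.547 m, N = 4315162.146 m.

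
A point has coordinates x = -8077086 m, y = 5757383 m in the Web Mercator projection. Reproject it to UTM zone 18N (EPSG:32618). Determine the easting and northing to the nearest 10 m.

Web Mercator inverse (R = 6378137 m) → φ = 45.85650006°, λ = -72.55769805°.
UTM 18N forward: E = 689599.733 m, N = 5081004.519 m.

E 689600 m, N 5081000 m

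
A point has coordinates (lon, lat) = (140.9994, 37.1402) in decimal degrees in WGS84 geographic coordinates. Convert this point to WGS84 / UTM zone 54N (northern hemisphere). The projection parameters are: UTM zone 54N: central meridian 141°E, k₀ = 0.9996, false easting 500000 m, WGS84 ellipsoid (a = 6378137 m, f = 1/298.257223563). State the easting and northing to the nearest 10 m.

E 499950 m, N 4110430 m

Zone 54 central meridian λ₀ = 6×54 − 183 = 141°; Δλ = -0.0006°.
Transverse Mercator on WGS84 with k₀ = 0.9996 gives E = 499946.713 m, N = 4110425.397 m.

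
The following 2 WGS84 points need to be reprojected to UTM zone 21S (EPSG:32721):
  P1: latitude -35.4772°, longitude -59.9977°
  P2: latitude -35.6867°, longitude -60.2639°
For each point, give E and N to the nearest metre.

P1: E 228012 m, N 6069903 m; P2: E 204622 m, N 6045889 m

UTM zone 21S: λ₀ = -57°, k₀ = 0.9996.
P1 (-35.4772°, -59.9977°) → (228011.666, 6069903.469) m.
P2 (-35.6867°, -60.2639°) → (204621.887, 6045889.202) m.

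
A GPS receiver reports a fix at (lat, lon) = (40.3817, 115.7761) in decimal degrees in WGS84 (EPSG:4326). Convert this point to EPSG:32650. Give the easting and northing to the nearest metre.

Zone 50 central meridian λ₀ = 6×50 − 183 = 117°; Δλ = -1.2239°.
Transverse Mercator on WGS84 with k₀ = 0.9996 gives E = 396111.001 m, N = 4470842.523 m.

E 396111 m, N 4470843 m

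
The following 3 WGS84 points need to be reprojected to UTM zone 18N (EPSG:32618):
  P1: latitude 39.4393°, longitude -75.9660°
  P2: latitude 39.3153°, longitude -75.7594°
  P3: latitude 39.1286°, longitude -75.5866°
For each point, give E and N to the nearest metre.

UTM zone 18N: λ₀ = -75°, k₀ = 0.9996.
P1 (39.4393°, -75.9660°) → (416871.307, 4365973.214) m.
P2 (39.3153°, -75.7594°) → (434534.684, 4352041.596) m.
P3 (39.1286°, -75.5866°) → (449297.171, 4331211.417) m.

P1: E 416871 m, N 4365973 m; P2: E 434535 m, N 4352042 m; P3: E 449297 m, N 4331211 m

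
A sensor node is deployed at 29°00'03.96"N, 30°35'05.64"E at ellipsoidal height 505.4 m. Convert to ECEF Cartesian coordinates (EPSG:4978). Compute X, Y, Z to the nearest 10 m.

X 4806460 m, Y 2840820 m, Z 3074250 m

WGS84: a = 6378137 m, e² = 0.006694380; N(φ) = a/√(1−e²sin²φ) = 6383161.116 m.
X = (N+h)·cosφ·cosλ = 4806461.916 m; Y = (N+h)·cosφ·sinλ = 2840824.165 m; Z = (N(1−e²)+h)·sinφ = 3074252.864 m.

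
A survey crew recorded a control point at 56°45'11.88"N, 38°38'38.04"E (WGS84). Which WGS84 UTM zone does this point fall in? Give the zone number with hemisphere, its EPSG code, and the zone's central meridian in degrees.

Zone 37N (EPSG:32637), central meridian 39°

UTM zone = ⌊(λ + 180)/6⌋ + 1; 38.6439° ∈ [36°, 42°) → zone 37.
Hemisphere: N (φ ≥ 0).
Central meridian λ₀ = 6×37 − 183 = 39°.
EPSG code: 32637.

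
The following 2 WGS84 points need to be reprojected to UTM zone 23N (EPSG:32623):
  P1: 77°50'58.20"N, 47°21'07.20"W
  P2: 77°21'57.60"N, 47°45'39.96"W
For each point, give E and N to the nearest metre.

UTM zone 23N: λ₀ = -45°, k₀ = 0.9996.
P1 (77.8495°, -47.3520°) → (444750.448, 8642682.564) m.
P2 (77.3660°, -47.7611°) → (432607.863, 8589201.328) m.

P1: E 444750 m, N 8642683 m; P2: E 432608 m, N 8589201 m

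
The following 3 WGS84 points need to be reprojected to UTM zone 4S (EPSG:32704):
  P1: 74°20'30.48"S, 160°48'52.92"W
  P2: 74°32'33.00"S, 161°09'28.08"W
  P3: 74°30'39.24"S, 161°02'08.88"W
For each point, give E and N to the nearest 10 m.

UTM zone 4S: λ₀ = -159°, k₀ = 0.9996.
P1 (-74.3418°, -160.8147°) → (445337.187, 1748995.254) m.
P2 (-74.5425°, -161.1578°) → (435818.374, 1726272.129) m.
P3 (-74.5109°, -161.0358°) → (439325.079, 1729923.805) m.

P1: E 445340 m, N 1749000 m; P2: E 435820 m, N 1726270 m; P3: E 439330 m, N 1729920 m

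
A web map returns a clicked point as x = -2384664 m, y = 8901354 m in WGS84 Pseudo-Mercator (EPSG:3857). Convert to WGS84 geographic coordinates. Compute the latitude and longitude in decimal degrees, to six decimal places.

R = 6378137 m. λ = x/R = -21.42180119°.
φ = 2·arctan(exp(y/R)) − 90° = 2·arctan(4.03741) − 90° = 62.17749937°.

lat 62.177499°, lon -21.421801°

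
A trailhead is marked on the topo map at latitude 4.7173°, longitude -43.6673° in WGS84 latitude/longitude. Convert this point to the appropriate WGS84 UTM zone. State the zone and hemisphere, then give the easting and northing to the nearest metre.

Zone 23N: E 647810 m, N 521557 m

Longitude -43.6673° lies in the 6° band [-48°, -42°), giving zone 23; latitude is north of the equator, so 23N.
Zone 23 central meridian λ₀ = 6×23 − 183 = -45°; Δλ = +1.3327°.
Transverse Mercator on WGS84 with k₀ = 0.9996 gives E = 647810.388 m, N = 521556.593 m.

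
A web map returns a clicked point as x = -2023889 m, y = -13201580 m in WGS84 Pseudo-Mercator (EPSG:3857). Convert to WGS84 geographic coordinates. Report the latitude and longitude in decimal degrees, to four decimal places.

lat -75.6136°, lon -18.1809°

R = 6378137 m. λ = x/R = -18.18090422°.
φ = 2·arctan(exp(y/R)) − 90° = 2·arctan(0.12621) − 90° = -75.61359993°.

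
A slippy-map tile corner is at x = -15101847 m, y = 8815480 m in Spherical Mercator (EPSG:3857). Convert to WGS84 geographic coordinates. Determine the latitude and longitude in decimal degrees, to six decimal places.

R = 6378137 m. λ = x/R = -135.66219979°.
φ = 2·arctan(exp(y/R)) − 90° = 2·arctan(3.98342) − 90° = 61.81530204°.

lat 61.815302°, lon -135.662200°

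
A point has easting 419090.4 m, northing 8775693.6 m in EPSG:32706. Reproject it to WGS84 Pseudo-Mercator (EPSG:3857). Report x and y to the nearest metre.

x -16446431 m, y -1240545 m

Unproject from UTM 6S (λ₀ = -147°) → φ = -11.07440026°, λ = -147.74080021°.
Web Mercator (R = 6378137 m): x = -16446430.648 m, y = -1240545.084 m.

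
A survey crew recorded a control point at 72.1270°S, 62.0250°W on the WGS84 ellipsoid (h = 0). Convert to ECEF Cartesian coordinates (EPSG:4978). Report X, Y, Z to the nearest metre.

X 921034 m, Y -1734038 m, Z -6048051 m

WGS84: a = 6378137 m, e² = 0.006694380; N(φ) = a/√(1−e²sin²φ) = 6397563.327 m.
X = (N+h)·cosφ·cosλ = 921034.152 m; Y = (N+h)·cosφ·sinλ = -1734038.172 m; Z = (N(1−e²)+h)·sinφ = -6048050.580 m.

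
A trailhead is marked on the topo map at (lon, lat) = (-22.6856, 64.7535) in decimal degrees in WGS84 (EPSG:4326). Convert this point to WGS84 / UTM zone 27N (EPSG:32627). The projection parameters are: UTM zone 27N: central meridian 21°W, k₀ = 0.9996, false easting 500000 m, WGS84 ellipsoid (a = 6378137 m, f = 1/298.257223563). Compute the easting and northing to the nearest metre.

Zone 27 central meridian λ₀ = 6×27 − 183 = -21°; Δλ = -1.6856°.
Transverse Mercator on WGS84 with k₀ = 0.9996 gives E = 419788.360 m, N = 7182050.392 m.

E 419788 m, N 7182050 m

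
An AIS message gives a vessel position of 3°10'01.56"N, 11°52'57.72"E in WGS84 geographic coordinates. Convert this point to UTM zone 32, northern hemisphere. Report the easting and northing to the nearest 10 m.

E 820420 m, N 350510 m

Zone 32 central meridian λ₀ = 6×32 − 183 = 9°; Δλ = +2.8827°.
Transverse Mercator on WGS84 with k₀ = 0.9996 gives E = 820420.970 m, N = 350508.907 m.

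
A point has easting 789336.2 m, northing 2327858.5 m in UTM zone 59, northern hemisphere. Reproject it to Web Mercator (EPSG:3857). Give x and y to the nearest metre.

x 19345513 m, y 2395313 m

Unproject from UTM 59N (λ₀ = 171°) → φ = 21.02879961°, λ = 173.78369999°.
Web Mercator (R = 6378137 m): x = 19345512.991 m, y = 2395312.966 m.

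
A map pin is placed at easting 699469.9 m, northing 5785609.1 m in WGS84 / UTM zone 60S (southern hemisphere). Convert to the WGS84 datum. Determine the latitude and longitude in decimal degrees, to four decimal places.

Zone 60S: λ₀ = 177°, k₀ = 0.9996, false easting 500000 m, false northing 10000000 m.
Meridian distance M = (N − FN)/k₀ = -4216077.3 m.
Inverse transverse Mercator on WGS84 gives φ = -38.05529997°, λ = 179.27349963°.

lat -38.0553°, lon 179.2735°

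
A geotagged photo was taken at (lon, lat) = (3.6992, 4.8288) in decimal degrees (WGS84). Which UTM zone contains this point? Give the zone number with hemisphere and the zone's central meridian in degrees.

UTM zone = ⌊(λ + 180)/6⌋ + 1; 3.6992° ∈ [0°, 6°) → zone 31.
Hemisphere: N (φ ≥ 0).
Central meridian λ₀ = 6×31 − 183 = 3°.

Zone 31N, central meridian 3°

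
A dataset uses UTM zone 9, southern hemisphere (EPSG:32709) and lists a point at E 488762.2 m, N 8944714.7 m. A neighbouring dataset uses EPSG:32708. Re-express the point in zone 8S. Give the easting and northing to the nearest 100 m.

UTM 9S → geographic: φ = -9.54659975°, λ = -129.10240006°.
UTM 8S (λ₀ = -135°) forward: E = 1148316.296 m, N = 8939167.893 m.

E 1148300 m, N 8939200 m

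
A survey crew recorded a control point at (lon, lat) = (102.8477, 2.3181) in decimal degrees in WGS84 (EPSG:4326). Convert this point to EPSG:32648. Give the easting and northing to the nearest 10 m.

E 260640 m, N 256400 m

Zone 48 central meridian λ₀ = 6×48 − 183 = 105°; Δλ = -2.1523°.
Transverse Mercator on WGS84 with k₀ = 0.9996 gives E = 260641.081 m, N = 256403.009 m.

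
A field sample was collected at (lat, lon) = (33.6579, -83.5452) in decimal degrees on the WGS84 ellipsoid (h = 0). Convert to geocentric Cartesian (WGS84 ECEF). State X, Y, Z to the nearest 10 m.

WGS84: a = 6378137 m, e² = 0.006694380; N(φ) = a/√(1−e²sin²φ) = 6384704.943 m.
X = (N+h)·cosφ·cosλ = 597439.557 m; Y = (N+h)·cosφ·sinλ = -5280694.480 m; Z = (N(1−e²)+h)·sinφ = 3514925.166 m.

X 597440 m, Y -5280690 m, Z 3514930 m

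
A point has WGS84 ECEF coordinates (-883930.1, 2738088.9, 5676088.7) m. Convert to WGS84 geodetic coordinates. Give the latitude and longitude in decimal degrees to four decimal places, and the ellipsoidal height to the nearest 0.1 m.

λ = atan2(Y, X) = 107.89150078°; p = √(X²+Y²) = 2877231.9 m.
Bowring's method on WGS84 (a = 6378137 m, b = 6356752.314 m) gives φ = 63.27420032°, h = 2575.425 m.

lat 63.2742°, lon 107.8915°, h 2575.4 m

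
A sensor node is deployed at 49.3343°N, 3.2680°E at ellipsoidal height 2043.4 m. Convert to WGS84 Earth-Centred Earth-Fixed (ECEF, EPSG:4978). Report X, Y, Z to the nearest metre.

WGS84: a = 6378137 m, e² = 0.006694380; N(φ) = a/√(1−e²sin²φ) = 6390455.854 m.
X = (N+h)·cosφ·cosλ = 4158862.429 m; Y = (N+h)·cosφ·sinλ = 237468.104 m; Z = (N(1−e²)+h)·sinφ = 4816418.010 m.

X 4158862 m, Y 237468 m, Z 4816418 m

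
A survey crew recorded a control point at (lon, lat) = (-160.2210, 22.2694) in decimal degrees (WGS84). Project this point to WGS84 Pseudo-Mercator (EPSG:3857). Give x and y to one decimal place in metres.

x -17835720.1 m, y 2543900.8 m

Web Mercator is spherical with R = a = 6378137 m.
x = R·λ = 6378137 × -2.796383981 = -17835720.134 m.
y = R·ln tan(π/4 + φ/2) = 6378137 × 0.398846999 = 2543900.802 m.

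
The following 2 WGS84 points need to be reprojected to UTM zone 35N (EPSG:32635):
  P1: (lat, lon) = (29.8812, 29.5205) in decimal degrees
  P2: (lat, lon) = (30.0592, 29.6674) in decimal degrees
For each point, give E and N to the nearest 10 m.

P1: E 743430 m, N 3308290 m; P2: E 757160 m, N 3328340 m

UTM zone 35N: λ₀ = 27°, k₀ = 0.9996.
P1 (29.8812°, 29.5205°) → (743425.245, 3308290.069) m.
P2 (30.0592°, 29.6674°) → (757158.341, 3328344.940) m.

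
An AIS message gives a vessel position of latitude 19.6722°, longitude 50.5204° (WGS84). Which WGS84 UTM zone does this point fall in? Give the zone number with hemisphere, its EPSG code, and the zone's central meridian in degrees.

UTM zone = ⌊(λ + 180)/6⌋ + 1; 50.5204° ∈ [48°, 54°) → zone 39.
Hemisphere: N (φ ≥ 0).
Central meridian λ₀ = 6×39 − 183 = 51°.
EPSG code: 32639.

Zone 39N (EPSG:32639), central meridian 51°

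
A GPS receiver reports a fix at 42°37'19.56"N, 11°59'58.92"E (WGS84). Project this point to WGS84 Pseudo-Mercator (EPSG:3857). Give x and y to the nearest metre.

x 1335800 m, y 5254627 m

Web Mercator is spherical with R = a = 6378137 m.
x = R·λ = 6378137 × 0.209434274 = 1335800.494 m.
y = R·ln tan(π/4 + φ/2) = 6378137 × 0.823849874 = 5254627.367 m.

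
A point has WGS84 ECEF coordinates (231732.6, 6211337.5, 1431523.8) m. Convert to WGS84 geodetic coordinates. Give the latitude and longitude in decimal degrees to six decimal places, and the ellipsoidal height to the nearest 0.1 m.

λ = atan2(Y, X) = 87.86339980°; p = √(X²+Y²) = 6215658.7 m.
Bowring's method on WGS84 (a = 6378137 m, b = 6356752.314 m) gives φ = 13.05399953°, h = 1320.816 m.

lat 13.054000°, lon 87.863400°, h 1320.8 m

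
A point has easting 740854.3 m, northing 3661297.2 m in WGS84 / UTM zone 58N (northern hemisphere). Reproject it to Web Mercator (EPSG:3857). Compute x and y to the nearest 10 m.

Unproject from UTM 58N (λ₀ = 165°) → φ = 33.06360029°, λ = 167.57979994°.
Web Mercator (R = 6378137 m): x = 18654897.996 m, y = 3903748.885 m.

x 18654900 m, y 3903750 m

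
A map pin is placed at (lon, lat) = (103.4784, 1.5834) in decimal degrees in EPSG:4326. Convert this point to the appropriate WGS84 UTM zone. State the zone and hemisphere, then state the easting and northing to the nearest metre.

Zone 48N: E 330728 m, N 175076 m

Longitude 103.4784° lies in the 6° band [102°, 108°), giving zone 48; latitude is north of the equator, so 48N.
Zone 48 central meridian λ₀ = 6×48 − 183 = 105°; Δλ = -1.5216°.
Transverse Mercator on WGS84 with k₀ = 0.9996 gives E = 330728.233 m, N = 175075.841 m.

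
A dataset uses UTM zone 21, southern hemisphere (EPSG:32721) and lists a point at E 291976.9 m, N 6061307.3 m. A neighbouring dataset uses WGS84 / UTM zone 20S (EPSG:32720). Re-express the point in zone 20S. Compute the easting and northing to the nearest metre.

E 835757 m, N 6057413 m

UTM 21S → geographic: φ = -35.57009966°, λ = -59.29549974°.
UTM 20S (λ₀ = -63°) forward: E = 835756.668 m, N = 6057412.980 m.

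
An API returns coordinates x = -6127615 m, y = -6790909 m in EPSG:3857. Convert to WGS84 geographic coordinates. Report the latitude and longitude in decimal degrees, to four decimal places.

lat -51.9490°, lon -55.0453°

R = 6378137 m. λ = x/R = -55.04530210°.
φ = 2·arctan(exp(y/R)) − 90° = 2·arctan(0.34483) − 90° = -51.94899863°.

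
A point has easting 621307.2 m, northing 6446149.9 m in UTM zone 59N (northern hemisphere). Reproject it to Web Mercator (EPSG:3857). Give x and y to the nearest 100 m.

x 19265000 m, y 7996800 m

Unproject from UTM 59N (λ₀ = 171°) → φ = 58.13999996°, λ = 173.06049952°.
Web Mercator (R = 6378137 m): x = 19265006.683 m, y = 7996784.835 m.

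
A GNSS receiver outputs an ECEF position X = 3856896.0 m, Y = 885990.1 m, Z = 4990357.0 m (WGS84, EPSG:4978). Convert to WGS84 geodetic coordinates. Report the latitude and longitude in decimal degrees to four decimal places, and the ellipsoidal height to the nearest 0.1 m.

lat 51.7727°, lon 12.9373°, h 4027.2 m

λ = atan2(Y, X) = 12.93730032°; p = √(X²+Y²) = 3957350.8 m.
Bowring's method on WGS84 (a = 6378137 m, b = 6356752.314 m) gives φ = 51.77269949°, h = 4027.198 m.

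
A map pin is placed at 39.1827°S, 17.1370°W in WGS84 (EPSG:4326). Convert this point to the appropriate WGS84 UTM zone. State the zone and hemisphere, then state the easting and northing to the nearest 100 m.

Longitude -17.1370° lies in the 6° band [-18°, -12°), giving zone 28; latitude is south of the equator, so 28S.
Zone 28 central meridian λ₀ = 6×28 − 183 = -15°; Δλ = -2.1370°.
Transverse Mercator on WGS84 with k₀ = 0.9996 gives E = 315421.525 m, N = 5660773.373 m.

Zone 28S: E 315400 m, N 5660800 m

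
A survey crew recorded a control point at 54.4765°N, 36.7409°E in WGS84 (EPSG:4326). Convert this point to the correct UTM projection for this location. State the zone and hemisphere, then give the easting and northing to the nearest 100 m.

Zone 37N: E 353600 m, N 6038900 m

Longitude 36.7409° lies in the 6° band [36°, 42°), giving zone 37; latitude is north of the equator, so 37N.
Zone 37 central meridian λ₀ = 6×37 − 183 = 39°; Δλ = -2.2591°.
Transverse Mercator on WGS84 with k₀ = 0.9996 gives E = 353625.602 m, N = 6038888.492 m.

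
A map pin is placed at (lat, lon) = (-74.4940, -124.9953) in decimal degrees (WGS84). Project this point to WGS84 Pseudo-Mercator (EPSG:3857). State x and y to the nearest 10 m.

Web Mercator is spherical with R = a = 6378137 m.
x = R·λ = 6378137 × -2.181579535 = -13914413.148 m.
y = R·ln tan(π/4 + φ/2) = 6378137 × -1.994017472 = -12718116.614 m.

x -13914410 m, y -12718120 m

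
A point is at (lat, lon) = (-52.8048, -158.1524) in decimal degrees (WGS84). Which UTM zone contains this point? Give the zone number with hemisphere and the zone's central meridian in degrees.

UTM zone = ⌊(λ + 180)/6⌋ + 1; -158.1524° ∈ [-162°, -156°) → zone 4.
Hemisphere: S (φ < 0).
Central meridian λ₀ = 6×4 − 183 = -159°.

Zone 4S, central meridian -159°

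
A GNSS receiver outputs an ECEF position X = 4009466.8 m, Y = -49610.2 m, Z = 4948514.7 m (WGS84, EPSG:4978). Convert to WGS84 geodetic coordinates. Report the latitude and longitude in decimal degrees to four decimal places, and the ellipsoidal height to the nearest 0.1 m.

lat 51.1702°, lon -0.7089°, h 3948.5 m

λ = atan2(Y, X) = -0.70889976°; p = √(X²+Y²) = 4009773.7 m.
Bowring's method on WGS84 (a = 6378137 m, b = 6356752.314 m) gives φ = 51.17019985°, h = 3948.527 m.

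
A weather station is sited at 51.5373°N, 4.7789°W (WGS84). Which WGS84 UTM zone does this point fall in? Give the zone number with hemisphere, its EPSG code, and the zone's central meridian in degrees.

Zone 30N (EPSG:32630), central meridian -3°

UTM zone = ⌊(λ + 180)/6⌋ + 1; -4.7789° ∈ [-6°, 0°) → zone 30.
Hemisphere: N (φ ≥ 0).
Central meridian λ₀ = 6×30 − 183 = -3°.
EPSG code: 32630.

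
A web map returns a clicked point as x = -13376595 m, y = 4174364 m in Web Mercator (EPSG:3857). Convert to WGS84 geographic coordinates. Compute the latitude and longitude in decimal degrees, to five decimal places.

lat 35.07710°, lon -120.16400°

R = 6378137 m. λ = x/R = -120.16399738°.
φ = 2·arctan(exp(y/R)) − 90° = 2·arctan(1.92414) − 90° = 35.07710244°.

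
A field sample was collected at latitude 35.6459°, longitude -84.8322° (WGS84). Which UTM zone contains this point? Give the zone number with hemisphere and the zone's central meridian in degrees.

Zone 16N, central meridian -87°

UTM zone = ⌊(λ + 180)/6⌋ + 1; -84.8322° ∈ [-90°, -84°) → zone 16.
Hemisphere: N (φ ≥ 0).
Central meridian λ₀ = 6×16 − 183 = -87°.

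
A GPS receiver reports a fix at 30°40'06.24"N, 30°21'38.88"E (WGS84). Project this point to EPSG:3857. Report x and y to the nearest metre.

x 3379749 m, y 3589759 m

Web Mercator is spherical with R = a = 6378137 m.
x = R·λ = 6378137 × 0.529895924 = 3379748.796 m.
y = R·ln tan(π/4 + φ/2) = 6378137 × 0.562822504 = 3589759.037 m.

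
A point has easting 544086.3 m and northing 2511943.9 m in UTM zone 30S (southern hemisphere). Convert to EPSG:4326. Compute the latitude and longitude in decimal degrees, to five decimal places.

lat -67.50510°, lon -1.96740°

Zone 30S: λ₀ = -3°, k₀ = 0.9996, false easting 500000 m, false northing 10000000 m.
Meridian distance M = (N − FN)/k₀ = -7491052.5 m.
Inverse transverse Mercator on WGS84 gives φ = -67.50510011°, λ = -1.96740013°.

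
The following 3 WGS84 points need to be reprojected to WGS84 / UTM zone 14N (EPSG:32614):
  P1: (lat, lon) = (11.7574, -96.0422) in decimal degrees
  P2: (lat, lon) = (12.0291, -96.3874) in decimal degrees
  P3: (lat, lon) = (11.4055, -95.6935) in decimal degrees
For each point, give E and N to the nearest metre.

P1: E 822401 m, N 1301424 m; P2: E 784465 m, N 1331124 m; P3: E 860898 m, N 1262877 m

UTM zone 14N: λ₀ = -99°, k₀ = 0.9996.
P1 (11.7574°, -96.0422°) → (822400.688, 1301424.448) m.
P2 (12.0291°, -96.3874°) → (784465.349, 1331123.805) m.
P3 (11.4055°, -95.6935°) → (860897.998, 1262877.361) m.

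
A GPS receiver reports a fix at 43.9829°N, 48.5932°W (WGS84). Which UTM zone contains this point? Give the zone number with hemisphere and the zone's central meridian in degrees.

Zone 22N, central meridian -51°

UTM zone = ⌊(λ + 180)/6⌋ + 1; -48.5932° ∈ [-54°, -48°) → zone 22.
Hemisphere: N (φ ≥ 0).
Central meridian λ₀ = 6×22 − 183 = -51°.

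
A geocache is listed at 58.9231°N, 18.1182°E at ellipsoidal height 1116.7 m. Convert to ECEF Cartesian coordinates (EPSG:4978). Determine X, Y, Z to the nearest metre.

X 3137334 m, Y 1026542 m, Z 5440476 m

WGS84: a = 6378137 m, e² = 0.006694380; N(φ) = a/√(1−e²sin²φ) = 6393855.351 m.
X = (N+h)·cosφ·cosλ = 3137334.347 m; Y = (N+h)·cosφ·sinλ = 1026542.082 m; Z = (N(1−e²)+h)·sinφ = 5440475.767 m.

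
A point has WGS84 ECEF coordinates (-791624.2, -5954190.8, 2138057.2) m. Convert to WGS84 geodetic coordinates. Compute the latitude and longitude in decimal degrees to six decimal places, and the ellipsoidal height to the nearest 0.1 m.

λ = atan2(Y, X) = -97.57319996°; p = √(X²+Y²) = 6006584.5 m.
Bowring's method on WGS84 (a = 6378137 m, b = 6356752.314 m) gives φ = 19.71519989°, h = 40.916 m.

lat 19.715200°, lon -97.573200°, h 40.9 m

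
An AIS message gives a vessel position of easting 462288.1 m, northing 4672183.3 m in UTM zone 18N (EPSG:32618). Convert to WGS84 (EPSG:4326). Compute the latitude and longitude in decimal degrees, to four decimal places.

Zone 18N: λ₀ = -75°, k₀ = 0.9996, false easting 500000 m.
Meridian distance M = (N − FN)/k₀ = 4674052.9 m.
Inverse transverse Mercator on WGS84 gives φ = 42.20090002°, λ = -75.45680000°.

lat 42.2009°, lon -75.4568°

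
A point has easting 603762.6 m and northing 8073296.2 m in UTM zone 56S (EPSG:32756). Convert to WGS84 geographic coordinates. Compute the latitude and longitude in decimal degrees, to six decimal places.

Zone 56S: λ₀ = 153°, k₀ = 0.9996, false easting 500000 m, false northing 10000000 m.
Meridian distance M = (N − FN)/k₀ = -1927474.8 m.
Inverse transverse Mercator on WGS84 gives φ = -17.42379991°, λ = 153.97699969°.

lat -17.423800°, lon 153.977000°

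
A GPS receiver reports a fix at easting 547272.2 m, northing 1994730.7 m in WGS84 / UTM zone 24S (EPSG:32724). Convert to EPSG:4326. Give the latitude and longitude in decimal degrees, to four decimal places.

Zone 24S: λ₀ = -39°, k₀ = 0.9996, false easting 500000 m, false northing 10000000 m.
Meridian distance M = (N − FN)/k₀ = -8008472.7 m.
Inverse transverse Mercator on WGS84 gives φ = -72.14160026°, λ = -37.61880039°.

lat -72.1416°, lon -37.6188°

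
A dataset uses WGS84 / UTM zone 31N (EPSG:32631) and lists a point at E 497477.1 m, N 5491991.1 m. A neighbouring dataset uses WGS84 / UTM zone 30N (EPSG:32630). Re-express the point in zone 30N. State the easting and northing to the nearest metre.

E 931085 m, N 5509103 m

UTM 31N → geographic: φ = 49.58050039°, λ = 2.96509968°.
UTM 30N (λ₀ = -3°) forward: E = 931085.055 m, N = 5509103.267 m.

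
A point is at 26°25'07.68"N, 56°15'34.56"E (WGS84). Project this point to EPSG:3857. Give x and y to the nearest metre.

x 6262790 m, y 3051044 m

Web Mercator is spherical with R = a = 6378137 m.
x = R·λ = 6378137 × 0.981915256 = 6262790.024 m.
y = R·ln tan(π/4 + φ/2) = 6378137 × 0.478359788 = 3051044.261 m.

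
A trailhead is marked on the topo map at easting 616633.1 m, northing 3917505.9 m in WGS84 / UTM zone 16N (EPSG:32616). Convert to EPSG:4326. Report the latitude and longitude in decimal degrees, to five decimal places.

Zone 16N: λ₀ = -87°, k₀ = 0.9996, false easting 500000 m.
Meridian distance M = (N − FN)/k₀ = 3919073.5 m.
Inverse transverse Mercator on WGS84 gives φ = 35.39410027°, λ = -85.71569966°.

lat 35.39410°, lon -85.71570°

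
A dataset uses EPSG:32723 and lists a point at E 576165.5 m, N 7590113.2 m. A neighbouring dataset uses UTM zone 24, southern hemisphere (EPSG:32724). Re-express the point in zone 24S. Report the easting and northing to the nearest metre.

UTM 23S → geographic: φ = -21.79110040°, λ = -44.26320031°.
UTM 24S (λ₀ = -39°) forward: E = -44622.676 m, N = 7580990.943 m.

E -44623 m, N 7580991 m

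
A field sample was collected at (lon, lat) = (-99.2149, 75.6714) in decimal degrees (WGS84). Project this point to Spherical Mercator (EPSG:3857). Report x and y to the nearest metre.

x -11044552 m, y 13227528 m

Web Mercator is spherical with R = a = 6378137 m.
x = R·λ = 6378137 × -1.731626672 = -11044552.147 m.
y = R·ln tan(π/4 + φ/2) = 6378137 × 2.073885789 = 13227527.685 m.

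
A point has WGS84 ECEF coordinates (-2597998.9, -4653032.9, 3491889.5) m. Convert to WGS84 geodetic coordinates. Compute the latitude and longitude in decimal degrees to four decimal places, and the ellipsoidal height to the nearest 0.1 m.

λ = atan2(Y, X) = -119.17660035°; p = √(X²+Y²) = 5329194.4 m.
Bowring's method on WGS84 (a = 6378137 m, b = 6356752.314 m) gives φ = 33.41100029°, h = -379.768 m.

lat 33.4110°, lon -119.1766°, h -379.8 m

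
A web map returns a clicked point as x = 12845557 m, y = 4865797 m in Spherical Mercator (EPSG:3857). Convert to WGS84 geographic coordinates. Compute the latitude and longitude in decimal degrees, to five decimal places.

R = 6378137 m. λ = x/R = 115.39360186°.
φ = 2·arctan(exp(y/R)) − 90° = 2·arctan(2.14446) − 90° = 39.99900025°.

lat 39.99900°, lon 115.39360°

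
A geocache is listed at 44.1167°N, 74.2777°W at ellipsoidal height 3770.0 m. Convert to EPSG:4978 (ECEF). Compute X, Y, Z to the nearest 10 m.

X 1243550 m, Y -4417470 m, Z 4420030 m

WGS84: a = 6378137 m, e² = 0.006694380; N(φ) = a/√(1−e²sin²φ) = 6388507.585 m.
X = (N+h)·cosφ·cosλ = 1243549.735 m; Y = (N+h)·cosφ·sinλ = -4417468.418 m; Z = (N(1−e²)+h)·sinφ = 4420034.443 m.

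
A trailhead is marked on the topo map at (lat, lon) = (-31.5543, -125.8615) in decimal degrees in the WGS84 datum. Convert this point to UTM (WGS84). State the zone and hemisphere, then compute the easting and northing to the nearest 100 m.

Longitude -125.8615° lies in the 6° band [-126°, -120°), giving zone 10; latitude is south of the equator, so 10S.
Zone 10 central meridian λ₀ = 6×10 − 183 = -123°; Δλ = -2.8615°.
Transverse Mercator on WGS84 with k₀ = 0.9996 gives E = 228365.311 m, N = 6505413.603 m.

Zone 10S: E 228400 m, N 6505400 m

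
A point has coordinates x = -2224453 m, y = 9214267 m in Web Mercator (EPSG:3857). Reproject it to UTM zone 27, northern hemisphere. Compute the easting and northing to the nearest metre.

Web Mercator inverse (R = 6378137 m) → φ = 63.46129944°, λ = -19.98260129°.
UTM 27N forward: E = 550717.383 m, N = 7037390.394 m.

E 550717 m, N 7037390 m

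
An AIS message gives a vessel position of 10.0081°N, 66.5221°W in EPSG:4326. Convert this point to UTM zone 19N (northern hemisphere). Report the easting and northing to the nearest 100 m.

Zone 19 central meridian λ₀ = 6×19 − 183 = -69°; Δλ = +2.4779°.
Transverse Mercator on WGS84 with k₀ = 0.9996 gives E = 771640.091 m, N = 1107329.337 m.

E 771600 m, N 1107300 m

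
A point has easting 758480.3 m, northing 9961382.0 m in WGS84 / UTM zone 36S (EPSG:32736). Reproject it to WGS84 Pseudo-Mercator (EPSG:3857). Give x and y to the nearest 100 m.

x 3932100 m, y -38900 m

Unproject from UTM 36S (λ₀ = 33°) → φ = -0.34910024°, λ = 35.32229967°.
Web Mercator (R = 6378137 m): x = 3932060.413 m, y = -38861.901 m.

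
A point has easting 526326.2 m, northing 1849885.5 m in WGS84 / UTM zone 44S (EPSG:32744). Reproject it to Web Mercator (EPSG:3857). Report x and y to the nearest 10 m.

x 9109020 m, y -12294440 m

Unproject from UTM 44S (λ₀ = 81°) → φ = -73.44329962°, λ = 81.82770110°.
Web Mercator (R = 6378137 m): x = 9109018.019 m, y = -12294436.839 m.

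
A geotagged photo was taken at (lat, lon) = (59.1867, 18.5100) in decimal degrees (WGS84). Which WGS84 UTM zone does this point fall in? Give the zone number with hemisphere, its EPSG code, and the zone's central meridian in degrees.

Zone 34N (EPSG:32634), central meridian 21°

UTM zone = ⌊(λ + 180)/6⌋ + 1; 18.5100° ∈ [18°, 24°) → zone 34.
Hemisphere: N (φ ≥ 0).
Central meridian λ₀ = 6×34 − 183 = 21°.
EPSG code: 32634.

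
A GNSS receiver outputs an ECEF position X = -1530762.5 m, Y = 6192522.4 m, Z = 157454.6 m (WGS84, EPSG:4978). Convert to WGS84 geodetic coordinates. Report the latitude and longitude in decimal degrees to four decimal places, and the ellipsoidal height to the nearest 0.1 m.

lat 1.4235°, lon 103.8849°, h 2734.9 m

λ = atan2(Y, X) = 103.88489985°; p = √(X²+Y²) = 6378915.9 m.
Bowring's method on WGS84 (a = 6378137 m, b = 6356752.314 m) gives φ = 1.42350040°, h = 2734.921 m.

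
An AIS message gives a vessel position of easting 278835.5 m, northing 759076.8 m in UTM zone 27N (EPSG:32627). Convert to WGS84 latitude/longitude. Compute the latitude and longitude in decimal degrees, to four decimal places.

Zone 27N: λ₀ = -21°, k₀ = 0.9996, false easting 500000 m.
Meridian distance M = (N − FN)/k₀ = 759380.6 m.
Inverse transverse Mercator on WGS84 gives φ = 6.86309982°, λ = -23.00140023°.

lat 6.8631°, lon -23.0014°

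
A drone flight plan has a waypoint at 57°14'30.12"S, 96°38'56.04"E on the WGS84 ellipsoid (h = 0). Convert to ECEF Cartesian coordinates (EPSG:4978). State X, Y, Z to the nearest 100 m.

X -400500 m, Y 3436100 m, Z -5340500 m

WGS84: a = 6378137 m, e² = 0.006694380; N(φ) = a/√(1−e²sin²φ) = 6393289.036 m.
X = (N+h)·cosφ·cosλ = -400544.615 m; Y = (N+h)·cosφ·sinλ = 3436118.290 m; Z = (N(1−e²)+h)·sinφ = -5340512.058 m.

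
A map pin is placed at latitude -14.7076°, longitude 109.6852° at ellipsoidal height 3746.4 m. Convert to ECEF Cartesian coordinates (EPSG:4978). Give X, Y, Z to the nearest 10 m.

WGS84: a = 6378137 m, e² = 0.006694380; N(φ) = a/√(1−e²sin²φ) = 6379513.554 m.
X = (N+h)·cosφ·cosλ = -2079760.508 m; Y = (N+h)·cosφ·sinλ = 5813276.916 m; Z = (N(1−e²)+h)·sinφ = -1609779.213 m.

X -2079760 m, Y 5813280 m, Z -1609780 m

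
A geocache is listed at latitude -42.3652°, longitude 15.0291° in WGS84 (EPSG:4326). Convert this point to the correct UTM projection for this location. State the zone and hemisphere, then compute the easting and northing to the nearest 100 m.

Zone 33S: E 502400 m, N 5309700 m

Longitude 15.0291° lies in the 6° band [12°, 18°), giving zone 33; latitude is south of the equator, so 33S.
Zone 33 central meridian λ₀ = 6×33 − 183 = 15°; Δλ = +0.0291°.
Transverse Mercator on WGS84 with k₀ = 0.9996 gives E = 502396.164 m, N = 5309674.333 m.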